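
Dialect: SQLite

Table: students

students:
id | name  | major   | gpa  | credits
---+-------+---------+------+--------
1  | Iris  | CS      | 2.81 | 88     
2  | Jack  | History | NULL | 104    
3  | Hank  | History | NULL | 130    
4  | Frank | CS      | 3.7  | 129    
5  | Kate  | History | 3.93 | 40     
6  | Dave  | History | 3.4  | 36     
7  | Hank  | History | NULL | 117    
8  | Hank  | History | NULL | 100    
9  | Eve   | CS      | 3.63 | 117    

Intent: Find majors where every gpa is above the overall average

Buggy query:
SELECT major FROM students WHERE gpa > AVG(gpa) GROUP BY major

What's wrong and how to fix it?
Bug: AVG() is an aggregate; it can't sit directly in WHERE

Fix: Use a subquery for AVG and a HAVING MIN(...) filter so the condition holds for every row in the group

Corrected query:
SELECT major FROM students GROUP BY major HAVING MIN(gpa) > (SELECT AVG(gpa) FROM students)

Result:
(no rows)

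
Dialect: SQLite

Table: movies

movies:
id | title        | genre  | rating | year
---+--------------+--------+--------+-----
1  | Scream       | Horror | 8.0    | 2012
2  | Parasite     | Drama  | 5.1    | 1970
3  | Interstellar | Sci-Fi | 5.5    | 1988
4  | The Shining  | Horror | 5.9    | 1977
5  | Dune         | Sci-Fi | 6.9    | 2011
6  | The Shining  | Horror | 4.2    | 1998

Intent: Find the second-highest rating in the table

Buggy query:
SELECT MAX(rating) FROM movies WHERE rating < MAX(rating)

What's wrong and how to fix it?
Bug: The inner MAX is an aggregate inside WHERE, which is not allowed

Fix: Put the inner MAX in a scalar subquery

Corrected query:
SELECT MAX(rating) FROM movies WHERE rating < (SELECT MAX(rating) FROM movies)

Result:
MAX(rating)
-----------
6.9        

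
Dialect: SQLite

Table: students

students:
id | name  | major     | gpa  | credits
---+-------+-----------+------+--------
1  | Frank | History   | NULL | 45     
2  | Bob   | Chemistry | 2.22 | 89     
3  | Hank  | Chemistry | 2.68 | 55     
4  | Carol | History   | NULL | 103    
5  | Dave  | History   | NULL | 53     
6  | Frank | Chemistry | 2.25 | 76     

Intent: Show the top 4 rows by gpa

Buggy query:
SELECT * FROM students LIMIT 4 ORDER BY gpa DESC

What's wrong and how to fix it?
Bug: LIMIT must come after ORDER BY

Fix: Sort with ORDER BY, then apply LIMIT

Corrected query:
SELECT * FROM students ORDER BY gpa DESC LIMIT 4

Result:
id | name  | major     | gpa  | credits
---+-------+-----------+------+--------
3  | Hank  | Chemistry | 2.68 | 55     
6  | Frank | Chemistry | 2.25 | 76     
2  | Bob   | Chemistry | 2.22 | 89     
1  | Frank | History   | NULL | 45     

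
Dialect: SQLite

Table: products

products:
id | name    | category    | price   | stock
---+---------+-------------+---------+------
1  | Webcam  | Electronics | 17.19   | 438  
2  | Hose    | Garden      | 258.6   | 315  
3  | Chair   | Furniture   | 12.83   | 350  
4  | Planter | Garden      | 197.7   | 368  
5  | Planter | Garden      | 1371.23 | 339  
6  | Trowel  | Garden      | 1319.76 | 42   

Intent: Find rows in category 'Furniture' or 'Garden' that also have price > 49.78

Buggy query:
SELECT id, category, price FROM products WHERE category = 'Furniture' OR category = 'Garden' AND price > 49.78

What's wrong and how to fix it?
Bug: Without parentheses, AND is evaluated before OR, so the price filter only applies to the 'Garden' branch

Fix: Add parentheses around the OR so the AND applies to both alternatives

Corrected query:
SELECT id, category, price FROM products WHERE (category = 'Furniture' OR category = 'Garden') AND price > 49.78

Result:
id | category | price  
---+----------+--------
2  | Garden   | 258.6  
4  | Garden   | 197.7  
5  | Garden   | 1371.23
6  | Garden   | 1319.76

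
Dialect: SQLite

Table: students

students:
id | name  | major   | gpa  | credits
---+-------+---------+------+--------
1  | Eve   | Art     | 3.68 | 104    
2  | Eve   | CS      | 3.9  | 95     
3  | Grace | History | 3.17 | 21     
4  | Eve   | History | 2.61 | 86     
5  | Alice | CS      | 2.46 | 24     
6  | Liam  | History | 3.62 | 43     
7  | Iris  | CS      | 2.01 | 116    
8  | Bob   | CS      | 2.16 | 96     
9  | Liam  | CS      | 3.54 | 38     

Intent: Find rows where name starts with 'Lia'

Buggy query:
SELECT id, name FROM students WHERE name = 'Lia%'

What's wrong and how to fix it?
Bug: Wildcards only work with LIKE; '=' treats '%' as a literal character

Fix: Replace '=' with LIKE so 'Lia%' is treated as a pattern

Corrected query:
SELECT id, name FROM students WHERE name LIKE 'Lia%'

Result:
id | name
---+-----
6  | Liam
9  | Liam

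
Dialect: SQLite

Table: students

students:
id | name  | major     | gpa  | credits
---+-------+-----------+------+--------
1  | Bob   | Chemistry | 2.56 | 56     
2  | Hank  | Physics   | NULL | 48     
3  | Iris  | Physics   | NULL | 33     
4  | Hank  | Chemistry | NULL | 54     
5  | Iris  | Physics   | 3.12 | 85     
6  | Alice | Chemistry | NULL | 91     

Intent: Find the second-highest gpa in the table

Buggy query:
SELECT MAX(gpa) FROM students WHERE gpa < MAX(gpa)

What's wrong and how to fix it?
Bug: The inner MAX is an aggregate inside WHERE, which is not allowed

Fix: Compute the overall MAX in a subquery, then take MAX of rows below it

Corrected query:
SELECT MAX(gpa) FROM students WHERE gpa < (SELECT MAX(gpa) FROM students)

Result:
MAX(gpa)
--------
2.56    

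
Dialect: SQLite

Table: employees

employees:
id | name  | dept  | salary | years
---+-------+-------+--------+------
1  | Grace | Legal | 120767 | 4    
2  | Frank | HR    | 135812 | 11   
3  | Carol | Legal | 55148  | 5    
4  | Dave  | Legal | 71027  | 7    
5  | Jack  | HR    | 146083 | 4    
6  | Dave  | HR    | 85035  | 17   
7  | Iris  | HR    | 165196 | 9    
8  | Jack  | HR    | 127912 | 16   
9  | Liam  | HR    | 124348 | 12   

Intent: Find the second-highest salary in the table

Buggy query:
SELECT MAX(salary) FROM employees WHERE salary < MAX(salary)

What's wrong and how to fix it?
Bug: The inner MAX is an aggregate inside WHERE, which is not allowed

Fix: Compute the overall MAX in a subquery, then take MAX of rows below it

Corrected query:
SELECT MAX(salary) FROM employees WHERE salary < (SELECT MAX(salary) FROM employees)

Result:
MAX(salary)
-----------
146083     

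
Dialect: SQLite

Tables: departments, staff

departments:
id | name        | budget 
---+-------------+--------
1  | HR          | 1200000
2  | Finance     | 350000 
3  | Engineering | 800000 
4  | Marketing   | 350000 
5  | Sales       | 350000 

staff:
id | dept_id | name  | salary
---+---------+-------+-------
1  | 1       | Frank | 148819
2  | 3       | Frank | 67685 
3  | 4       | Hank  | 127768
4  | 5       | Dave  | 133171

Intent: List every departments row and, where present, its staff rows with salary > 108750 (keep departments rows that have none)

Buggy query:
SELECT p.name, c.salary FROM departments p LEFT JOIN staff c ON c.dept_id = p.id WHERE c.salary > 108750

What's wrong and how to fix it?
Bug: Filtering c.salary in WHERE discards the NULL rows produced by LEFT JOIN, turning it into an inner join

Fix: Put 'c.salary > 108750' in the JOIN's ON clause instead of WHERE

Corrected query:
SELECT p.name, c.salary FROM departments p LEFT JOIN staff c ON c.dept_id = p.id AND c.salary > 108750

Result:
name        | salary
------------+-------
HR          | 148819
Finance     | NULL  
Engineering | NULL  
Marketing   | 127768
Sales       | 133171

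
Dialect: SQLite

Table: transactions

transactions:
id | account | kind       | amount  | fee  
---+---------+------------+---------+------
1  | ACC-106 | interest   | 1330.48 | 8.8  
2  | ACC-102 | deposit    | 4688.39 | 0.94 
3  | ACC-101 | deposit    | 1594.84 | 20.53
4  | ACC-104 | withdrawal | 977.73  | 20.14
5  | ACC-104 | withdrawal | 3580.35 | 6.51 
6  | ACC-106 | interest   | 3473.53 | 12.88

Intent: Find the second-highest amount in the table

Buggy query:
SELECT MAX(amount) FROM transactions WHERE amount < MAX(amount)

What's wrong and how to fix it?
Bug: The inner MAX is an aggregate inside WHERE, which is not allowed

Fix: Put the inner MAX in a scalar subquery

Corrected query:
SELECT MAX(amount) FROM transactions WHERE amount < (SELECT MAX(amount) FROM transactions)

Result:
MAX(amount)
-----------
3580.35    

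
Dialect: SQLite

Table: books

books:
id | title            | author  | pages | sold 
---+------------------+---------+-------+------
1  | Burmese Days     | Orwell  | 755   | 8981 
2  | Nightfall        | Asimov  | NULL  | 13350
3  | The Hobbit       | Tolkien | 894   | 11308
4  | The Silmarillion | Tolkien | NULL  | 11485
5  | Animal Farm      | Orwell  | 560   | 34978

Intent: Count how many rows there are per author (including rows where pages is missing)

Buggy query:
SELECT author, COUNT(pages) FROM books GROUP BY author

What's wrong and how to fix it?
Bug: COUNT(column) counts non-NULL values only; rows with NULL pages aren't counted

Fix: Use COUNT(*) to count all rows regardless of NULL

Corrected query:
SELECT author, COUNT(*) FROM books GROUP BY author

Result:
author  | COUNT(*)
--------+---------
Asimov  | 1       
Orwell  | 2       
Tolkien | 2       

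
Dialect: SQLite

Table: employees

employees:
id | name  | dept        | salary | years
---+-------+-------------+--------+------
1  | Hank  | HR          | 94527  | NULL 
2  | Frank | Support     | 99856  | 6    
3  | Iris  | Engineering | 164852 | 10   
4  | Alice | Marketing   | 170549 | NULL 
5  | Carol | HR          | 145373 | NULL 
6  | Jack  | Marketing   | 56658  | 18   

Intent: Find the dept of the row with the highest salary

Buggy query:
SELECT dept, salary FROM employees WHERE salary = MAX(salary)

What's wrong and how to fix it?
Bug: MAX(salary) is an aggregate and cannot be used directly in WHERE

Fix: Wrap MAX in a scalar subquery so WHERE compares against a single value

Corrected query:
SELECT dept, salary FROM employees WHERE salary = (SELECT MAX(salary) FROM employees)

Result:
dept      | salary
----------+-------
Marketing | 170549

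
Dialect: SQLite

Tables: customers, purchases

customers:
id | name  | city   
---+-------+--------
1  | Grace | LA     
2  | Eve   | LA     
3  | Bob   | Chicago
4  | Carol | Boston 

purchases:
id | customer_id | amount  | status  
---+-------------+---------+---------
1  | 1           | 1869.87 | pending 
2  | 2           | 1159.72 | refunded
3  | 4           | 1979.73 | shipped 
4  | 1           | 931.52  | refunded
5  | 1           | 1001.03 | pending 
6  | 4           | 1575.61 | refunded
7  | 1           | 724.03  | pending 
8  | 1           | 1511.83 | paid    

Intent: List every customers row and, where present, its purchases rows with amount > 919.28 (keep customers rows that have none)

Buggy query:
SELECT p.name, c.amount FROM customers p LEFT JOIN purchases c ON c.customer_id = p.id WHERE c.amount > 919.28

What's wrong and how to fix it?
Bug: Filtering c.amount in WHERE discards the NULL rows produced by LEFT JOIN, turning it into an inner join

Fix: Put 'c.amount > 919.28' in the JOIN's ON clause instead of WHERE

Corrected query:
SELECT p.name, c.amount FROM customers p LEFT JOIN purchases c ON c.customer_id = p.id AND c.amount > 919.28

Result:
name  | amount 
------+--------
Grace | 931.52 
Grace | 1001.03
Grace | 1511.83
Grace | 1869.87
Eve   | 1159.72
Bob   | NULL   
Carol | 1575.61
Carol | 1979.73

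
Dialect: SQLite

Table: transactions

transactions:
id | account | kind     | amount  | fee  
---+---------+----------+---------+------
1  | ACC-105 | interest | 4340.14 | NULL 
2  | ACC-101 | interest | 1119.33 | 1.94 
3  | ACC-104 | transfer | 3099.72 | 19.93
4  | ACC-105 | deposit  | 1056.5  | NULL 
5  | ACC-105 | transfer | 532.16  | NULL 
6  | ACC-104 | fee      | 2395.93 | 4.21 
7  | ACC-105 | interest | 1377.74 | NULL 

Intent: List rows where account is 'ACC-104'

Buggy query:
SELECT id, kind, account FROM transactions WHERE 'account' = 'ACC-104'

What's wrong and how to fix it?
Bug: Single quotes denote string literals in SQL; the column name is being compared as a constant string

Fix: Reference the column as account without single quotes

Corrected query:
SELECT id, kind, account FROM transactions WHERE account = 'ACC-104'

Result:
id | kind     | account
---+----------+--------
3  | transfer | ACC-104
6  | fee      | ACC-104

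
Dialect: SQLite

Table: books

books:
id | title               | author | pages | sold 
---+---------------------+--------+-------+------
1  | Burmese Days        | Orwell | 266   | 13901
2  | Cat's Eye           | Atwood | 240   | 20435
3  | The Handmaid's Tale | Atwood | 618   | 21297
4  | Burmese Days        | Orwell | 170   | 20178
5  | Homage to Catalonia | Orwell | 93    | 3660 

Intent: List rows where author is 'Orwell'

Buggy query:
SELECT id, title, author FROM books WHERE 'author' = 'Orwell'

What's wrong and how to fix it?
Bug: Single quotes denote string literals in SQL; the column name is being compared as a constant string

Fix: Reference the column as author without single quotes

Corrected query:
SELECT id, title, author FROM books WHERE author = 'Orwell'

Result:
id | title               | author
---+---------------------+-------
1  | Burmese Days        | Orwell
4  | Burmese Days        | Orwell
5  | Homage to Catalonia | Orwell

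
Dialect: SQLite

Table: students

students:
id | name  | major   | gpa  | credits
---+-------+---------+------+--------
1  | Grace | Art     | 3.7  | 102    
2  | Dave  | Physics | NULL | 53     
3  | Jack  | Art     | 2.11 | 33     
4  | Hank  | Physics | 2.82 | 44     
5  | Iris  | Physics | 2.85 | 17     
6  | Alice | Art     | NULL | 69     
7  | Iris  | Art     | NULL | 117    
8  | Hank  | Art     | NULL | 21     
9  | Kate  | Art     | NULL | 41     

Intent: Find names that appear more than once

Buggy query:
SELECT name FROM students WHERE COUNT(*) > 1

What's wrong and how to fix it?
Bug: COUNT(*) is an aggregate and cannot be used in WHERE

Fix: GROUP BY name, then filter groups with HAVING COUNT(*) > 1

Corrected query:
SELECT name FROM students GROUP BY name HAVING COUNT(*) > 1

Result:
name
----
Hank
Iris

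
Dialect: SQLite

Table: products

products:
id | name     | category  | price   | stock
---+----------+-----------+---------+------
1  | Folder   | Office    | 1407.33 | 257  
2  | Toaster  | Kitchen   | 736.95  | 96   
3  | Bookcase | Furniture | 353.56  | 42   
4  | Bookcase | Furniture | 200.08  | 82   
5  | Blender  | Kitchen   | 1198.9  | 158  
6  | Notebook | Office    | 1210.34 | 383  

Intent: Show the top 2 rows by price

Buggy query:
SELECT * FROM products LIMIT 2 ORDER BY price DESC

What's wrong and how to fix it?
Bug: ORDER BY cannot follow LIMIT; LIMIT is the final clause

Fix: Sort with ORDER BY, then apply LIMIT

Corrected query:
SELECT * FROM products ORDER BY price DESC LIMIT 2

Result:
id | name     | category | price   | stock
---+----------+----------+---------+------
1  | Folder   | Office   | 1407.33 | 257  
6  | Notebook | Office   | 1210.34 | 383  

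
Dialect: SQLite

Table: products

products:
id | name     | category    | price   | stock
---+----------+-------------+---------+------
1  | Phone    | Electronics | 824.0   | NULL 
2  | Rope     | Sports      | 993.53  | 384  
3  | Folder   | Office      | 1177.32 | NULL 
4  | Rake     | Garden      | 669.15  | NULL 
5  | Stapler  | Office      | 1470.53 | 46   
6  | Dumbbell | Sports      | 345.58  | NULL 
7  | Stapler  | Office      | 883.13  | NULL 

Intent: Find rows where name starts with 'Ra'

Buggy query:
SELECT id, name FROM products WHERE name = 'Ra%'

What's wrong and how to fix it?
Bug: '=' compares the literal string including the % character; pattern matching needs LIKE

Fix: Replace '=' with LIKE so 'Ra%' is treated as a pattern

Corrected query:
SELECT id, name FROM products WHERE name LIKE 'Ra%'

Result:
id | name
---+-----
4  | Rake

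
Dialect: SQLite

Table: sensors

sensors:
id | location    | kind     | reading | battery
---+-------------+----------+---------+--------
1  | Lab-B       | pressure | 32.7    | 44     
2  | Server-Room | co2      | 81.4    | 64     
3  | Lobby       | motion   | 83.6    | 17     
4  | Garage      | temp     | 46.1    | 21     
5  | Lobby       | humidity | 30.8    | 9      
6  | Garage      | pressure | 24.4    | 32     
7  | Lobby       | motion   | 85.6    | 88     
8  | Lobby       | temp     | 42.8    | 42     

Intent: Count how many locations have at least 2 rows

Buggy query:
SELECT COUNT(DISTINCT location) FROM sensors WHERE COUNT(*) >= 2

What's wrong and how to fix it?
Bug: WHERE filters individual rows, not groups, so a group-level COUNT is invalid there

Fix: Use a subquery that GROUPs and filters with HAVING, then count its rows

Corrected query:
SELECT COUNT(*) FROM (SELECT location FROM sensors GROUP BY location HAVING COUNT(*) >= 2)

Result:
COUNT(*)
--------
2       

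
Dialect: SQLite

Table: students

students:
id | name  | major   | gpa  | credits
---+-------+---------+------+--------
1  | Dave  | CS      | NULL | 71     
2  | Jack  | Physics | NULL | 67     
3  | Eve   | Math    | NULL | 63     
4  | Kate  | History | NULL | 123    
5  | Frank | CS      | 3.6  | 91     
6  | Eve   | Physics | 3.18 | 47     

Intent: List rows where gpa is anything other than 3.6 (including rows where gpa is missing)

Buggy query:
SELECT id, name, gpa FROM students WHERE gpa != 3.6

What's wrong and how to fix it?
Bug: 'gpa != 3.6' is unknown when gpa is NULL, so NULL rows are silently excluded

Fix: Add an explicit OR gpa IS NULL to include the missing-value rows

Corrected query:
SELECT id, name, gpa FROM students WHERE gpa != 3.6 OR gpa IS NULL

Result:
id | name | gpa 
---+------+-----
1  | Dave | NULL
2  | Jack | NULL
3  | Eve  | NULL
4  | Kate | NULL
6  | Eve  | 3.18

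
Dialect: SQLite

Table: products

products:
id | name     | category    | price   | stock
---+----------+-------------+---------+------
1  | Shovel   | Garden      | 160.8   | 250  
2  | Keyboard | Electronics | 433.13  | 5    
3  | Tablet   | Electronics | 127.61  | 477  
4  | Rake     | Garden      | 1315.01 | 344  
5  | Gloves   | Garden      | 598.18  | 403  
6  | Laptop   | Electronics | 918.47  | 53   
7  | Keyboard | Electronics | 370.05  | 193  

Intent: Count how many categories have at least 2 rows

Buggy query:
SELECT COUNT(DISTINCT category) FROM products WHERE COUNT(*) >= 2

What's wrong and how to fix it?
Bug: COUNT(*) cannot appear in WHERE; the per-group count doesn't exist yet

Fix: Group first with HAVING COUNT(*) >= 2, then COUNT the resulting groups

Corrected query:
SELECT COUNT(*) FROM (SELECT category FROM products GROUP BY category HAVING COUNT(*) >= 2)

Result:
COUNT(*)
--------
2       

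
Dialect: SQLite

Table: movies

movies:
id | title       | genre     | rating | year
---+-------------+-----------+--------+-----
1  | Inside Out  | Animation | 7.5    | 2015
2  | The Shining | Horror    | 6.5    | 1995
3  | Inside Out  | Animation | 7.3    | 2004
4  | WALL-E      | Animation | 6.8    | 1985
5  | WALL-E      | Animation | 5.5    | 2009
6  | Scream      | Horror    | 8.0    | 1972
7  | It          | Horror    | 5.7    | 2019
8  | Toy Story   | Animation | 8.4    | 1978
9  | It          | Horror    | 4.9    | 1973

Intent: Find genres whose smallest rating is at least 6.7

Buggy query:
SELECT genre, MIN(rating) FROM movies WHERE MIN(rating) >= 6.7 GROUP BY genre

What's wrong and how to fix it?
Bug: Aggregates like MIN are computed per group after WHERE runs

Fix: Use HAVING for the per-group MIN condition

Corrected query:
SELECT genre, MIN(rating) FROM movies GROUP BY genre HAVING MIN(rating) >= 6.7

Result:
(no rows)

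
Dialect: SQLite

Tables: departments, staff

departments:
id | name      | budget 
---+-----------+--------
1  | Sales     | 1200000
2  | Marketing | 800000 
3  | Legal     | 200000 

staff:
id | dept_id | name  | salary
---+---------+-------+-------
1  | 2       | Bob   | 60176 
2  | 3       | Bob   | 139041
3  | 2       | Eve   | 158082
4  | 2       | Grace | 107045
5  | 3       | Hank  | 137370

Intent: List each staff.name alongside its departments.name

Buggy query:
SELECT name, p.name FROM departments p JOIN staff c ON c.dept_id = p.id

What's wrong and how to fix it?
Bug: Both tables have a 'name' column; the unqualified reference is ambiguous

Fix: Prefix ambiguous columns with the table alias

Corrected query:
SELECT c.name, p.name FROM departments p JOIN staff c ON c.dept_id = p.id

Result:
name  | name     
------+----------
Bob   | Marketing
Bob   | Legal    
Eve   | Marketing
Grace | Marketing
Hank  | Legal    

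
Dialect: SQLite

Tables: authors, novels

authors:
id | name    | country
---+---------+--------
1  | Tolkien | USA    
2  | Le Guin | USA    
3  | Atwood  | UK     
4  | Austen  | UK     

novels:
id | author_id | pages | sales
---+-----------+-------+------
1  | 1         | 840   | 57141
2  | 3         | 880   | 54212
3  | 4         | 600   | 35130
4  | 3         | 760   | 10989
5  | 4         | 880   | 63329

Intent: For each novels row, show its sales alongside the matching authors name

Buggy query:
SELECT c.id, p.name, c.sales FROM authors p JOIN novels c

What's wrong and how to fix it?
Bug: JOIN with no ON clause produces a cartesian product; every novels row pairs with every authors row

Fix: Specify the join condition linking the foreign key to the parent id

Corrected query:
SELECT c.id, p.name, c.sales FROM authors p JOIN novels c ON c.author_id = p.id

Result:
id | name    | sales
---+---------+------
1  | Tolkien | 57141
2  | Atwood  | 54212
3  | Austen  | 35130
4  | Atwood  | 10989
5  | Austen  | 63329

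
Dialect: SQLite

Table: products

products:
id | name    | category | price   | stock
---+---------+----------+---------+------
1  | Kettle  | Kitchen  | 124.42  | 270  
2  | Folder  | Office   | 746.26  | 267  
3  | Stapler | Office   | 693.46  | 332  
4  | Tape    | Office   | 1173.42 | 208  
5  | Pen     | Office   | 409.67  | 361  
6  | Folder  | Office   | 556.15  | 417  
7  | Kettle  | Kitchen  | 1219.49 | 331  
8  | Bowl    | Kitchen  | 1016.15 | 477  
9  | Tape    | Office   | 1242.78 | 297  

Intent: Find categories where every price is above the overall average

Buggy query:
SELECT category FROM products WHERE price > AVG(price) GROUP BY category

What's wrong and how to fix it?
Bug: AVG() is an aggregate; it can't sit directly in WHERE

Fix: Use a subquery for AVG and a HAVING MIN(...) filter so the condition holds for every row in the group

Corrected query:
SELECT category FROM products GROUP BY category HAVING MIN(price) > (SELECT AVG(price) FROM products)

Result:
(no rows)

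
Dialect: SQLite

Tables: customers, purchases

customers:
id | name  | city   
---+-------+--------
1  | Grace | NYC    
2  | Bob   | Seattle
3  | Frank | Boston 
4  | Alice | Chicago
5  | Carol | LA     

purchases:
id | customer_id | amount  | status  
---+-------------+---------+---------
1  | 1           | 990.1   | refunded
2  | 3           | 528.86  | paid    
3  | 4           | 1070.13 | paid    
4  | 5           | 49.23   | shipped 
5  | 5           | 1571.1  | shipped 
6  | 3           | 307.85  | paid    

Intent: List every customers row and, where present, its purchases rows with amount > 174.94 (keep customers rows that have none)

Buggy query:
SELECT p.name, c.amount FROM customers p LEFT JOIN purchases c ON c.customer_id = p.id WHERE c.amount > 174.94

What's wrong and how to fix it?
Bug: Filtering c.amount in WHERE discards the NULL rows produced by LEFT JOIN, turning it into an inner join

Fix: Move the right-table condition into the ON clause so unmatched parents are kept

Corrected query:
SELECT p.name, c.amount FROM customers p LEFT JOIN purchases c ON c.customer_id = p.id AND c.amount > 174.94

Result:
name  | amount 
------+--------
Grace | 990.1  
Bob   | NULL   
Frank | 307.85 
Frank | 528.86 
Alice | 1070.13
Carol | 1571.1 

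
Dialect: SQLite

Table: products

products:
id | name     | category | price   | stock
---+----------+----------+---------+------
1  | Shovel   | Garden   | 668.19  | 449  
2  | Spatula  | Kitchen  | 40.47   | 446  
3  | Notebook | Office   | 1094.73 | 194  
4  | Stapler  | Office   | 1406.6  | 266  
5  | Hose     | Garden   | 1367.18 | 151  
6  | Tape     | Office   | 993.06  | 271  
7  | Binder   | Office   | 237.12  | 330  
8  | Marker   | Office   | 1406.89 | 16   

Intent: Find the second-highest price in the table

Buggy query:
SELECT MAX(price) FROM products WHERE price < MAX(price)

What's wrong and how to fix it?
Bug: MAX(price) on the right of the comparison is an aggregate-in-WHERE error

Fix: Compute the overall MAX in a subquery, then take MAX of rows below it

Corrected query:
SELECT MAX(price) FROM products WHERE price < (SELECT MAX(price) FROM products)

Result:
MAX(price)
----------
1406.6    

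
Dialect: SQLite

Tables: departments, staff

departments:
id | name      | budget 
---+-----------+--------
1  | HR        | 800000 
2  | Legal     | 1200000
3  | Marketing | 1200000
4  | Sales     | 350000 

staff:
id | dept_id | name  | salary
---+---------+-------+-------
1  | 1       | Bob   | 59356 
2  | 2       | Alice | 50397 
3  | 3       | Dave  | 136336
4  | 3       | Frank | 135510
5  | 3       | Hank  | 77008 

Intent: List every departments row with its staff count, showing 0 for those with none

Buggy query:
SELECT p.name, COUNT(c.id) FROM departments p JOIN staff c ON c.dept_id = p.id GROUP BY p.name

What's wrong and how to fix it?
Bug: INNER JOIN drops departments rows that have no matching staff rows

Fix: Use LEFT JOIN so parents without children still appear (COUNT(c.id) gives 0)

Corrected query:
SELECT p.name, COUNT(c.id) FROM departments p LEFT JOIN staff c ON c.dept_id = p.id GROUP BY p.name

Result:
name      | COUNT(c.id)
----------+------------
HR        | 1          
Legal     | 1          
Marketing | 3          
Sales     | 0          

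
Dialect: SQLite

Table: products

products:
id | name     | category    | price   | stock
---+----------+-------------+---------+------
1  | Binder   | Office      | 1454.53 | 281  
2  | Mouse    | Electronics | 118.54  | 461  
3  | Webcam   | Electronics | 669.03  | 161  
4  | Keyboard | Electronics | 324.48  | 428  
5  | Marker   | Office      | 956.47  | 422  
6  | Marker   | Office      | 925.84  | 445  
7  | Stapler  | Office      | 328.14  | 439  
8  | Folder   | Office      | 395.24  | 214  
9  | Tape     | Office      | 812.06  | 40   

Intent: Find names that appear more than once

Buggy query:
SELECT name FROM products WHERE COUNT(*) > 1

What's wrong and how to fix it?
Bug: COUNT(*) is an aggregate and cannot be used in WHERE

Fix: Group first, then use HAVING for the count condition

Corrected query:
SELECT name FROM products GROUP BY name HAVING COUNT(*) > 1

Result:
name  
------
Marker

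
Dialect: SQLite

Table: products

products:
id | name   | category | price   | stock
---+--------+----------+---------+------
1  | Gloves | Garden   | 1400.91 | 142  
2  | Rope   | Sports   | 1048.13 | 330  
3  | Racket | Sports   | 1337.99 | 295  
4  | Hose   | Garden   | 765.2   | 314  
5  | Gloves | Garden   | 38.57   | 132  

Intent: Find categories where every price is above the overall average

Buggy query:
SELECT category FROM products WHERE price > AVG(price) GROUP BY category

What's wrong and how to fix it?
Bug: WHERE evaluates per row before aggregation, so AVG() is unavailable

Fix: Use a subquery for AVG and a HAVING MIN(...) filter so the condition holds for every row in the group

Corrected query:
SELECT category FROM products GROUP BY category HAVING MIN(price) > (SELECT AVG(price) FROM products)

Result:
category
--------
Sports  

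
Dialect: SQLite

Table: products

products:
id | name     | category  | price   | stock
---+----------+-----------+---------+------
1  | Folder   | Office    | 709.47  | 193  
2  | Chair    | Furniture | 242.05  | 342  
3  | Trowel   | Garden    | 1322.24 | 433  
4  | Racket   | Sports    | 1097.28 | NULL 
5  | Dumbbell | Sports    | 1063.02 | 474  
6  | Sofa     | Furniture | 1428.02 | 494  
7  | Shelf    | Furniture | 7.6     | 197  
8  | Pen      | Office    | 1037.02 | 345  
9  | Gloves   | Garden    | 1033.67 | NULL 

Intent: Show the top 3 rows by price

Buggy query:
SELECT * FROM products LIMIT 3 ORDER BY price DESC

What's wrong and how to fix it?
Bug: ORDER BY cannot follow LIMIT; LIMIT is the final clause

Fix: Swap the clauses: ORDER BY first, then LIMIT

Corrected query:
SELECT * FROM products ORDER BY price DESC LIMIT 3

Result:
id | name   | category  | price   | stock
---+--------+-----------+---------+------
6  | Sofa   | Furniture | 1428.02 | 494  
3  | Trowel | Garden    | 1322.24 | 433  
4  | Racket | Sports    | 1097.28 | NULL 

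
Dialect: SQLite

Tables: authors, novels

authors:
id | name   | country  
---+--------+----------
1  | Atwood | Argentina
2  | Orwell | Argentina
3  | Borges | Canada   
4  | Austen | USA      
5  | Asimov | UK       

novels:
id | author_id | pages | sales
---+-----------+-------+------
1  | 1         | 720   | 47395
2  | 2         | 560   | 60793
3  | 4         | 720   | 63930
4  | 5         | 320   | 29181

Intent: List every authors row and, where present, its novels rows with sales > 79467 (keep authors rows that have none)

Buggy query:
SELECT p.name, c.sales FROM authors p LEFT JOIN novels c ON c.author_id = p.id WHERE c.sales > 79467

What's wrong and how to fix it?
Bug: Filtering c.sales in WHERE discards the NULL rows produced by LEFT JOIN, turning it into an inner join

Fix: Put 'c.sales > 79467' in the JOIN's ON clause instead of WHERE

Corrected query:
SELECT p.name, c.sales FROM authors p LEFT JOIN novels c ON c.author_id = p.id AND c.sales > 79467

Result:
name   | sales
-------+------
Atwood | NULL 
Orwell | NULL 
Borges | NULL 
Austen | NULL 
Asimov | NULL 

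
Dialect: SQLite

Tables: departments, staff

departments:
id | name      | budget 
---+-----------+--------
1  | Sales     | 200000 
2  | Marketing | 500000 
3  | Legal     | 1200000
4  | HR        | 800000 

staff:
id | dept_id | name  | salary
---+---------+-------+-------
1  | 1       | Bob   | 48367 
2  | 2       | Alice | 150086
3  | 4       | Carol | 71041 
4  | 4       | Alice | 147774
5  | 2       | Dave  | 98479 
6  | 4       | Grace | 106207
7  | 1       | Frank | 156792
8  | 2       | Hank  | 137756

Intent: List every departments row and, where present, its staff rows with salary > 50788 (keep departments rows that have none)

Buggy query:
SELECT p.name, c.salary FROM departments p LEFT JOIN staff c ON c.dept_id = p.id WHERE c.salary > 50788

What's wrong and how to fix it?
Bug: A WHERE condition on the right-hand table after LEFT JOIN drops unmatched parents

Fix: Put 'c.salary > 50788' in the JOIN's ON clause instead of WHERE

Corrected query:
SELECT p.name, c.salary FROM departments p LEFT JOIN staff c ON c.dept_id = p.id AND c.salary > 50788

Result:
name      | salary
----------+-------
Sales     | 156792
Marketing | 98479 
Marketing | 137756
Marketing | 150086
Legal     | NULL  
HR        | 71041 
HR        | 106207
HR        | 147774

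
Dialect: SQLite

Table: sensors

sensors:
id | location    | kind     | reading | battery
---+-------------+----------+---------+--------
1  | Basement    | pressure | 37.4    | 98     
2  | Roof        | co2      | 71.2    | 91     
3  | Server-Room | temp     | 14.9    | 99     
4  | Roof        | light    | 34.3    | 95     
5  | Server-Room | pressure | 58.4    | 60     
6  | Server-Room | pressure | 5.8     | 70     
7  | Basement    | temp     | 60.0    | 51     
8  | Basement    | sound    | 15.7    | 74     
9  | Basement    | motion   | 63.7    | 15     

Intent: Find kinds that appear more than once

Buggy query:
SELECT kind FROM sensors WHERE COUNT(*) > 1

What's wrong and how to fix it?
Bug: WHERE can't reference COUNT(*); aggregates are computed after WHERE

Fix: GROUP BY kind, then filter groups with HAVING COUNT(*) > 1

Corrected query:
SELECT kind FROM sensors GROUP BY kind HAVING COUNT(*) > 1

Result:
kind    
--------
pressure
temp    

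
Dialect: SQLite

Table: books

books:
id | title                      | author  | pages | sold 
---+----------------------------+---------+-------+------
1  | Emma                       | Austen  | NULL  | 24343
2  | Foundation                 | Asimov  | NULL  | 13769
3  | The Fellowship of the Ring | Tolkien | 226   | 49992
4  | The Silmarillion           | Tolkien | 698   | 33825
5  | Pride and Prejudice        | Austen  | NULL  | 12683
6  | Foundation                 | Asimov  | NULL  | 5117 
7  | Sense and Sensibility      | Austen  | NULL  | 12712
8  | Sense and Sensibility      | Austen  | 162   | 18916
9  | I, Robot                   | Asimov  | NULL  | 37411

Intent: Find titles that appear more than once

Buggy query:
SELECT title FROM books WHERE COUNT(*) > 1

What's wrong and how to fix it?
Bug: COUNT(*) is an aggregate and cannot be used in WHERE

Fix: Group first, then use HAVING for the count condition

Corrected query:
SELECT title FROM books GROUP BY title HAVING COUNT(*) > 1

Result:
title                
---------------------
Foundation           
Sense and Sensibility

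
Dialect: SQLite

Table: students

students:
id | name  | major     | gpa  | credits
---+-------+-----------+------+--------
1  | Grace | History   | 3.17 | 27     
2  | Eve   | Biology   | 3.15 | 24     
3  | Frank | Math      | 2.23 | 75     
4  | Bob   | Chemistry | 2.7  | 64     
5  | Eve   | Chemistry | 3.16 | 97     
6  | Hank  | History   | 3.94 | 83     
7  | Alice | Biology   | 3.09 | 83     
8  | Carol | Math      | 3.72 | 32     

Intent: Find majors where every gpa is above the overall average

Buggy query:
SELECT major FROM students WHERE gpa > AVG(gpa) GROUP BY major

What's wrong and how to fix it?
Bug: WHERE evaluates per row before aggregation, so AVG() is unavailable

Fix: Use a subquery for AVG and a HAVING MIN(...) filter so the condition holds for every row in the group

Corrected query:
SELECT major FROM students GROUP BY major HAVING MIN(gpa) > (SELECT AVG(gpa) FROM students)

Result:
major  
-------
History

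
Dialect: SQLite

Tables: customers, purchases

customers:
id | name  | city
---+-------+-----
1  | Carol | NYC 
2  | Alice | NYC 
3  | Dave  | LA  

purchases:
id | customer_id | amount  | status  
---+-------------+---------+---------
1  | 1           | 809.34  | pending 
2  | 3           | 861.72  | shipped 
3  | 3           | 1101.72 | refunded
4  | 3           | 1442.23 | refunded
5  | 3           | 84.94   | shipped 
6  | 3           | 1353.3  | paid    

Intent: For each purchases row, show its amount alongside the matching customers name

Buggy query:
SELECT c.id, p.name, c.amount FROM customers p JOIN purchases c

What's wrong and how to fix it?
Bug: JOIN with no ON clause produces a cartesian product; every purchases row pairs with every customers row

Fix: Specify the join condition linking the foreign key to the parent id

Corrected query:
SELECT c.id, p.name, c.amount FROM customers p JOIN purchases c ON c.customer_id = p.id

Result:
id | name  | amount 
---+-------+--------
1  | Carol | 809.34 
2  | Dave  | 861.72 
3  | Dave  | 1101.72
4  | Dave  | 1442.23
5  | Dave  | 84.94  
6  | Dave  | 1353.3 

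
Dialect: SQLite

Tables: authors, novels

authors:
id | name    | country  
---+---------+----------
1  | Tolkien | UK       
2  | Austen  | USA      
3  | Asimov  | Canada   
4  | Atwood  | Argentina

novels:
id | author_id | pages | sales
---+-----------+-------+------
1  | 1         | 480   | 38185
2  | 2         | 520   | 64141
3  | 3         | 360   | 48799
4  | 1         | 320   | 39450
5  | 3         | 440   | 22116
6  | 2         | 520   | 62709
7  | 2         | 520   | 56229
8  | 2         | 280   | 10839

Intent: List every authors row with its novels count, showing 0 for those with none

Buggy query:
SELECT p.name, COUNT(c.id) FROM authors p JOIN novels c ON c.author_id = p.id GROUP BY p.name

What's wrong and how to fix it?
Bug: An inner join excludes parents with zero children

Fix: Use LEFT JOIN so parents without children still appear (COUNT(c.id) gives 0)

Corrected query:
SELECT p.name, COUNT(c.id) FROM authors p LEFT JOIN novels c ON c.author_id = p.id GROUP BY p.name

Result:
name    | COUNT(c.id)
--------+------------
Asimov  | 2          
Atwood  | 0          
Austen  | 4          
Tolkien | 2          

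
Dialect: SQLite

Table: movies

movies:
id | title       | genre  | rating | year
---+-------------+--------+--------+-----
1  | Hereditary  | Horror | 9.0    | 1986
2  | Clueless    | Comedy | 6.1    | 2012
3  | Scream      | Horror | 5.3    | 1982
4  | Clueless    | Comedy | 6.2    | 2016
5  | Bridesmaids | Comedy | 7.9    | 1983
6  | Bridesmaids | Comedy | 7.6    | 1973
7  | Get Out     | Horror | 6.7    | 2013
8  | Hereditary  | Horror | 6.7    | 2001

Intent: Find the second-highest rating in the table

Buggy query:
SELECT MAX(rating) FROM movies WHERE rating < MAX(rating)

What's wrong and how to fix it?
Bug: MAX(rating) on the right of the comparison is an aggregate-in-WHERE error

Fix: Put the inner MAX in a scalar subquery

Corrected query:
SELECT MAX(rating) FROM movies WHERE rating < (SELECT MAX(rating) FROM movies)

Result:
MAX(rating)
-----------
7.9        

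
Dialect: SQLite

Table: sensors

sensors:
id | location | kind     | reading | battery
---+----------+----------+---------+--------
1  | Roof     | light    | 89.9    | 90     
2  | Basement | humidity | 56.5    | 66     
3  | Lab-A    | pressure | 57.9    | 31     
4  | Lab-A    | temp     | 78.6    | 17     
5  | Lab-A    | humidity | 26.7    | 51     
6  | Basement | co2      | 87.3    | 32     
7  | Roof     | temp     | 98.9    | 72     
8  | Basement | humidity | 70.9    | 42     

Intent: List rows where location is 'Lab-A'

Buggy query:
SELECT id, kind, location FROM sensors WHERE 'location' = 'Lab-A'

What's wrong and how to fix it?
Bug: Single quotes denote string literals in SQL; the column name is being compared as a constant string

Fix: Remove the quotes around the column name (or use double quotes for an identifier)

Corrected query:
SELECT id, kind, location FROM sensors WHERE location = 'Lab-A'

Result:
id | kind     | location
---+----------+---------
3  | pressure | Lab-A   
4  | temp     | Lab-A   
5  | humidity | Lab-A   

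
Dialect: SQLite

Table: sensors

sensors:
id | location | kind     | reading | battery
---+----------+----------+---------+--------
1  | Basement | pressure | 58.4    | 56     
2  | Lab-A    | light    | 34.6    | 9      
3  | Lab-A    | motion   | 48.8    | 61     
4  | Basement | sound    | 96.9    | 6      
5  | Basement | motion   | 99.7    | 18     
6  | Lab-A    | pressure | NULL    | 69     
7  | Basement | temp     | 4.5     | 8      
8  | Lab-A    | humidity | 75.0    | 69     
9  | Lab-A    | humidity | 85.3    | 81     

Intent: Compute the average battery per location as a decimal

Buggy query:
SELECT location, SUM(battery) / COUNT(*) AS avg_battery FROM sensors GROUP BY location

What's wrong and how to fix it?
Bug: SUM(battery) and COUNT(*) are both integers; the division truncates the fractional part

Fix: Multiply by 1.0 (or CAST to REAL) to force floating-point division

Corrected query:
SELECT location, SUM(battery) * 1.0 / COUNT(*) AS avg_battery FROM sensors GROUP BY location

Result:
location | avg_battery
---------+------------
Basement | 22         
Lab-A    | 57.8       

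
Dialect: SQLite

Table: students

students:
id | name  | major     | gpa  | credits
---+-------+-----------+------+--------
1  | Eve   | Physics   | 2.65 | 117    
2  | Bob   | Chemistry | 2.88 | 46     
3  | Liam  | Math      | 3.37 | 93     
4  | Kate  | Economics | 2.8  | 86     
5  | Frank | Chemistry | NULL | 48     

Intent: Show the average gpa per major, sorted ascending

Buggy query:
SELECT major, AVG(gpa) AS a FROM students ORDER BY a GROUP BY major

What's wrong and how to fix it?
Bug: ORDER BY appears before GROUP BY; SQL clause order requires GROUP BY first

Fix: Reorder: SELECT … FROM … GROUP BY … ORDER BY …

Corrected query:
SELECT major, AVG(gpa) AS a FROM students GROUP BY major ORDER BY a

Result:
major     | a   
----------+-----
Physics   | 2.65
Economics | 2.8 
Chemistry | 2.88
Math      | 3.37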